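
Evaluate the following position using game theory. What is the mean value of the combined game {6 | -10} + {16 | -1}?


G1 = {6 | -10}, G2 = {16 | -1}
Each is a switch {a | b} with numbers a > b; its mean value is (a + b)/2, and mean value is additive over game sums: m(G1 + G2) = m(G1) + m(G2).
Mean of G1 = (6 + (-10))/2 = -4/2 = -2
Mean of G2 = (16 + (-1))/2 = 15/2 = 15/2
Mean of G1 + G2 = -2 + 15/2 = 11/2

11/2


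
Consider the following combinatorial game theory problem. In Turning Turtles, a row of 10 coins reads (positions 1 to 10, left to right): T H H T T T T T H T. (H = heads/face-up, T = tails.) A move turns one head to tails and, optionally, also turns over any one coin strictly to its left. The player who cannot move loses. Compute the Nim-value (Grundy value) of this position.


Coins: T H H T T T T T H T
Key fact: a single head at position k behaves exactly like a Nim heap of size k (turning it to T and optionally flipping a coin at j < k corresponds to moving the heap from k to j, or to 0), and heads combine as a disjunctive sum (two heads at the same place would cancel, matching j XOR j = 0). So the Nim-value is the XOR of the 1-indexed positions of the heads.
Face-up positions (1-indexed): [2, 3, 9]
XOR 0 with 2: 0 XOR 2 = 2
XOR 2 with 3: 2 XOR 3 = 1
XOR 1 with 9: 1 XOR 9 = 8
Nim-value = 8

8


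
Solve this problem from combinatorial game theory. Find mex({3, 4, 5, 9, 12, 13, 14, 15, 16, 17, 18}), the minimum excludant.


Set = {3, 4, 5, 9, 12, 13, 14, 15, 16, 17, 18}
0 is NOT in the set. This is the mex.
mex = 0

0


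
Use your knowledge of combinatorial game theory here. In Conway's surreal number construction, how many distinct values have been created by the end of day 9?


Day 0: {|} = 0 is born. Count = 1.
Day n: the number of surreal numbers born by day n is 2^(n+1) - 1.
By day 0: 2^1 - 1 = 1
By day 1: 2^2 - 1 = 3
By day 2: 2^3 - 1 = 7
By day 3: 2^4 - 1 = 15
By day 4: 2^5 - 1 = 31
By day 5: 2^6 - 1 = 63
By day 6: 2^7 - 1 = 127
By day 7: 2^8 - 1 = 255
By day 8: 2^9 - 1 = 511
By day 9: 2^10 - 1 = 1023
By day 9: 1023 surreal numbers.

1023


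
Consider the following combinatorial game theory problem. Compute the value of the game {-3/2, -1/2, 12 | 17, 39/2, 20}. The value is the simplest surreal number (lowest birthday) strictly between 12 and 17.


Left options: {-3/2, -1/2, 12}, max = 12
Right options: {17, 39/2, 20}, min = 17
All options are numbers and max(Left) < min(Right), so by the simplicity theorem the value is the simplest (earliest-born) number strictly between 12 and 17.
Integers 13 through 16 all lie strictly between 12 and 17.
Among integers, the simplest (lowest birthday = smallest |n|; 0 is born on day 0, +-n on day n) is 13.
No non-integer in the interval can be simpler: if x is a non-integer in the interval, then floor(x) or ceil(x) also lies in the interval (the interval contains an integer), and both are proper prefixes of x's sign expansion, i.e. born earlier. So the game value is 13.
Game value = 13

13


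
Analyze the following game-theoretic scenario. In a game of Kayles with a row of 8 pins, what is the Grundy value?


Kayles: a move removes 1 or 2 adjacent pins from a contiguous row.
Removing pins from a row of k leaves two independent rows (a, b) with a + b = k - 1 (one pin) or a + b = k - 2 (two pins); an end removal gives a = 0.
By Sprague-Grundy, G(k) = mex{ G(a) XOR G(b) } over all these splits. G(0) = 0.
G(1): splits (0,0):0^0=0 -> mex({0}) = 1
G(2): splits (0,1):0^1=1 (0,0):0^0=0 -> mex({0, 1}) = 2
G(3): splits (0,2):0^2=2 (1,1):1^1=0 (0,1):0^1=1 -> mex({0, 1, 2}) = 3
G(4): splits (0,3):0^3=3 (1,2):1^2=3 (0,2):0^2=2 (1,1):1^1=0 -> mex({0, 2, 3}) = 1
G(5): splits (0,4):0^1=1 (1,3):1^3=2 (2,2):2^2=0 (0,3):0^3=3 (1,2):1^2=3 -> mex({0, 1, 2, 3}) = 4
G(6) = mex({0, 1, 2, 4}) = 3
G(7) = mex({0, 1, 3, 4, 5}) = 2
G(8) = mex({0, 2, 3, 5, 6}) = 1
Therefore G(8) = 1.

1


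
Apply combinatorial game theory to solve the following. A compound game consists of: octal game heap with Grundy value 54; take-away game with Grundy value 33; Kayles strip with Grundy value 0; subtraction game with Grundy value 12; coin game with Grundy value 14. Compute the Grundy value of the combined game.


By the Sprague-Grundy theorem, the Grundy value of a sum of games is the XOR of individual Grundy values.
octal game heap: Grundy value = 54. Running XOR: 0 XOR 54 = 54
take-away game: Grundy value = 33. Running XOR: 54 XOR 33 = 23
Kayles strip: Grundy value = 0. Running XOR: 23 XOR 0 = 23
subtraction game: Grundy value = 12. Running XOR: 23 XOR 12 = 27
coin game: Grundy value = 14. Running XOR: 27 XOR 14 = 21
The combined Grundy value is 21.

21


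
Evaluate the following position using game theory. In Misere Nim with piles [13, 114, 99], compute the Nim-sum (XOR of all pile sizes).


We need the XOR (exclusive or) of all pile sizes.
After XOR-ing pile 1 (size 13): 0 XOR 13 = 13
After XOR-ing pile 2 (size 114): 13 XOR 114 = 127
After XOR-ing pile 3 (size 99): 127 XOR 99 = 28
The Nim-value of this position is 28.

28


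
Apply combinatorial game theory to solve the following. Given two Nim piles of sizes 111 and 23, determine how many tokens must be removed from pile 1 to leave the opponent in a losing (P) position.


Piles: 111 and 23
Current XOR: 111 XOR 23 = 120 (non-zero, so this is an N-position).
To make the XOR zero, we need to find a move that balances the piles.
For pile 1 (size 111): target = 111 XOR 120 = 23
We reduce pile 1 from 111 to 23.
Tokens removed: 111 - 23 = 88
Verification: 23 XOR 23 = 0

88


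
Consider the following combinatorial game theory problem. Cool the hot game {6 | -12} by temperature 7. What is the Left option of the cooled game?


Original game: {6 | -12} (a switch {a | b} with a > b).
Cooling by t (for t below the temperature (a - b)/2 = 9) taxes each move by t: {a | b} cooled by t is {a - t | b + t}.
Cooling amount: t = 7
Cooled Left option: 6 - 7 = -1
Cooled Right option: -12 + 7 = -5
Cooled game: {-1 | -5}
Left option = -1

-1


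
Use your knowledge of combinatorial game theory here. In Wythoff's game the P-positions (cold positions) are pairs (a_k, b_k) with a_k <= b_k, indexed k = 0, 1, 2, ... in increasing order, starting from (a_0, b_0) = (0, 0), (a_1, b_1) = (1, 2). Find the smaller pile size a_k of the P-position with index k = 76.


By Wythoff's theorem, a_k = floor(k * phi) and b_k = floor(k * phi^2) = a_k + k, where phi = (1 + sqrt(5))/2 is the golden ratio.
phi = (1 + sqrt(5))/2 = 1.618034
k = 76
k * phi = 76 * 1.618034 = 122.970583
a_76 = floor(k * phi) = 122

122


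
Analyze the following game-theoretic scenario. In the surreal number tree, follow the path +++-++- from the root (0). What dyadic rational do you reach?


Sign expansion: +++-++-
Rule: track bounds (lo, hi), initially (-inf, +inf). On '+', the current value becomes lo and we move to the simplest number in (value, hi): value + 1 if hi = +inf, otherwise the midpoint (value + hi)/2. On '-', the current value becomes hi and we move to value - 1 if lo = -inf, otherwise the midpoint (lo + value)/2.
Start at 0.
Step 1: sign = +, move right. Bounds: (0, +inf). Value = 1
Step 2: sign = +, move right. Bounds: (1, +inf). Value = 2
Step 3: sign = +, move right. Bounds: (2, +inf). Value = 3
Step 4: sign = -, move left. Bounds: (2, 3). Value = 5/2
Step 5: sign = +, move right. Bounds: (5/2, 3). Value = 11/4
Step 6: sign = +, move right. Bounds: (11/4, 3). Value = 23/8
Step 7: sign = -, move left. Bounds: (11/4, 23/8). Value = 45/16
The surreal number with sign expansion +++-++- is 45/16.

45/16


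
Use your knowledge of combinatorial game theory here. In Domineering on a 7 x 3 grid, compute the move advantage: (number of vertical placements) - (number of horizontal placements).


Board is 7 x 3 (rows x cols).
Left (vertical) placements: (rows-1) * cols = 6 * 3 = 18
Right (horizontal) placements: rows * (cols-1) = 7 * 2 = 14
Advantage = Left - Right = 18 - 14 = 4

4


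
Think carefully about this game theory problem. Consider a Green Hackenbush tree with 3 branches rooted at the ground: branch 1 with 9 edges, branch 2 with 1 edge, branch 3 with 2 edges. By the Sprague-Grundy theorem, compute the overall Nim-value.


The tree has 3 branches from the ground vertex.
In Green Hackenbush, the Nim-value of a simple path of length k is k.
Branch 1: length 9, Nim-value = 9
Branch 2: length 1, Nim-value = 1
Branch 3: length 2, Nim-value = 2
Total Nim-value = XOR of all branch values:
0 XOR 9 = 9
9 XOR 1 = 8
8 XOR 2 = 10
Nim-value of the tree = 10

10


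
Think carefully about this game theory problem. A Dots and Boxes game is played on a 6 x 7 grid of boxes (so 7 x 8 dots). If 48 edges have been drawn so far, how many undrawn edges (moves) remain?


Grid: 6 x 7 boxes, i.e. 7 rows and 8 columns of dots.
Horizontal edges: (rows + 1) * cols = 7 * 7 = 49
Vertical edges: rows * (cols + 1) = 6 * 8 = 48
Total edges: 49 + 48 = 97
Edges drawn: 48
Remaining: 97 - 48 = 49

49


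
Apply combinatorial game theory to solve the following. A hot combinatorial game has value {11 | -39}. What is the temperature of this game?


The game is {11 | -39}, a switch {a | b} with numbers a > b.
Cooling {a | b} by t gives {a - t | b + t}, which stops being hot when a - t = b + t, i.e. at t = (a - b)/2. So the temperature of a switch is (a - b)/2.
Temperature = (Left option - Right option) / 2
= (11 - (-39)) / 2
= 50 / 2
= 25

25


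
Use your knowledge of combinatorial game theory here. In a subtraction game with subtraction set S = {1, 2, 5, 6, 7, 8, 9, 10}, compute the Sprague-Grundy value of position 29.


The subtraction set is S = {1, 2, 5, 6, 7, 8, 9, 10}.
G(k) = mex{ G(k - s) : s in S, s <= k }. We compute iteratively: G(0) = 0.
G(1) = mex({0}) = 1
G(2) = mex({0, 1}) = 2
G(3) = mex({1, 2}) = 0
G(4) = mex({0, 2}) = 1
G(5) = mex({0, 1}) = 2
G(6) = mex({0, 1, 2}) = 3
G(7) = mex({0, 1, 2, 3}) = 4
G(8) = mex({0, 1, 2, 3, 4}) = 5
G(9) = mex({0, 1, 2, 4, 5}) = 3
G(10) = mex({0, 1, 2, 3, 5}) = 4
G(11) = mex({0, 1, 2, 3, 4}) = 5
G(12) = mex({0, 1, 2, 3, 4, 5}) = 6
G(13) = mex({0, 1, 2, 3, 4, 5, 6}) = 7
G(14) = mex({1, 2, 3, 4, 5, 6, 7}) = 0
G(15) = mex({0, 2, 3, 4, 5, 7}) = 1
G(16) = mex({0, 1, 3, 4, 5}) = 2
G(17) = mex({1, 2, 3, 4, 5, 6}) = 0
G(18) = mex({0, 2, 3, 4, 5, 6, 7}) = 1
G(19) = mex({0, 1, 3, 4, 5, 6, 7}) = 2
G(20) = mex({0, 1, 2, 4, 5, 6, 7}) = 3
G(21) = mex({0, 1, 2, 3, 5, 6, 7}) = 4
G(22) = mex({0, 1, 2, 3, 4, 6, 7}) = 5
G(23) = mex({0, 1, 2, 4, 5, 7}) = 3
Observe that G(14)..G(23) = 0, 1, 2, 0, 1, 2, 3, 4, 5, 3 repeats G(0)..G(9) = 0, 1, 2, 0, 1, 2, 3, 4, 5, 3.
For k >= max(S) = 10, G(k) is determined by the previous 10 values G(k-10)..G(k-1); a window of 10 consecutive values has recurred shifted by 14, so by induction G(k + 14) = G(k) for all k >= 0: the sequence is periodic from the start with period 14.
One period: G(0..13) = 0, 1, 2, 0, 1, 2, 3, 4, 5, 3, 4, 5, 6, 7.
29 mod 14 = 1, so G(29) = G(1) = 1.

1


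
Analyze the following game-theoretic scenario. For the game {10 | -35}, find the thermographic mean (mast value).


Game = {10 | -35}, a switch {a | b} with numbers a > b.
Its thermograph has left wall a - t and right wall b + t, which meet at t = (a - b)/2, where both equal (a + b)/2. So the mast (mean value) is at (a + b)/2.
Mean = (10 + (-35))/2 = -25/2 = -25/2

-25/2


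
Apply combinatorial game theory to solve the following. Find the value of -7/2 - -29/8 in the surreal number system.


x = -7/2, y = -29/8
Converting to common denominator: 8
x = -28/8, y = -29/8
x - y = -7/2 - -29/8 = 1/8

1/8


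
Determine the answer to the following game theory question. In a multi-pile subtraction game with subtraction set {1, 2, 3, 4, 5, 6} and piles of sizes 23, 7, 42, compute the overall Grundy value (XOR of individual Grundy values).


Subtraction set: {1, 2, 3, 4, 5, 6}
For this subtraction set, G(n) = n mod 7 (period = max + 1 = 7).
Pile 1 (size 23): G(23) = 23 mod 7 = 2
Pile 2 (size 7): G(7) = 7 mod 7 = 0
Pile 3 (size 42): G(42) = 42 mod 7 = 0
Total Grundy value = XOR of all: 2 XOR 0 XOR 0 = 2

2


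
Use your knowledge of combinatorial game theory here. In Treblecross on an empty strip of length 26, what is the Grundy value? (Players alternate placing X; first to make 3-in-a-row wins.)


Treblecross: place X on empty cells; 3-in-a-row wins.
Playing within two cells of an existing X lets the opponent win at once, so sensible play treats the cells i-2..i+2 around each X as dead. The player left with no safe cell loses, so this is a normal-play take-away game on strips of safe cells.
Placing X at cell i (0-indexed) of a strip of k safe cells leaves independent strips of sizes max(0, i-2) and max(0, k-i-3). Hence G(k) = mex{ G(max(0,i-2)) XOR G(max(0,k-i-3)) : 0 <= i < k }, with G(0) = 0.
G(1): splits (0,0):0^0=0 -> mex({0}) = 1
G(2): splits (0,0):0^0=0 -> mex({0}) = 1
G(3): splits (0,0):0^0=0 -> mex({0}) = 1
G(4): splits (0,1):0^1=1 (0,0):0^0=0 -> mex({0, 1}) = 2
G(5): splits (0,2):0^1=1 (0,1):0^1=1 (0,0):0^0=0 -> mex({0, 1}) = 2
G(6) = mex({1}) = 0
G(7) = mex({0, 1, 2}) = 3
G(8) = mex({0, 1, 2}) = 3
G(9) = mex({0, 2}) = 1
G(10) = mex({0, 2, 3}) = 1
G(11) = mex({0, 3}) = 1
G(12) = mex({1, 3}) = 0
G(13) = mex({0, 1, 2, 3}) = 4
G(14) = mex({0, 1, 2}) = 3
G(15) = mex({0, 1, 2}) = 3
G(16) = mex({0, 1, 2, 4}) = 3
G(17) = mex({0, 1, 3, 4}) = 2
G(18) = mex({0, 1, 3, 4}) = 2
G(19) = mex({0, 1, 3, 5}) = 2
G(20) = mex({0, 1, 2, 3, 5}) = 4
G(21) = mex({0, 1, 2, 3, 5}) = 4
G(22) = mex({1, 2, 6}) = 0
G(23) = mex({0, 1, 2, 3, 4, 6}) = 5
G(24) = mex({0, 1, 2, 3, 4}) = 5
G(25) = mex({0, 1, 3, 4, 7}) = 2
G(26) = mex({0, 1, 3, 4, 5, 7}) = 2
Therefore G(26) = 2.

2


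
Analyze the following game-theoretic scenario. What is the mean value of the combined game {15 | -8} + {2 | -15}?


G1 = {15 | -8}, G2 = {2 | -15}
Each is a switch {a | b} with numbers a > b; its mean value is (a + b)/2, and mean value is additive over game sums: m(G1 + G2) = m(G1) + m(G2).
Mean of G1 = (15 + (-8))/2 = 7/2 = 7/2
Mean of G2 = (2 + (-15))/2 = -13/2 = -13/2
Mean of G1 + G2 = 7/2 + -13/2 = -3

-3


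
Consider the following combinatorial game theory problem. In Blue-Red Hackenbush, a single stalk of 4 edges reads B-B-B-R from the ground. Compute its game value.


Edges (from ground): B-B-B-R
By Berlekamp's sign-expansion rule, a Blue-Red Hackenbush stalk has the value of the surreal number whose sign sequence is the edge sequence with B -> + and R -> -.
Sign sequence: +++-
Trace the sign expansion in the surreal number tree, starting from 0:
Edge 1: B (sign +) -> bounds (0, +inf), value = 1
Edge 2: B (sign +) -> bounds (1, +inf), value = 2
Edge 3: B (sign +) -> bounds (2, +inf), value = 3
Edge 4: R (sign -) -> bounds (2, 3), value = 5/2
Game value = 5/2

5/2


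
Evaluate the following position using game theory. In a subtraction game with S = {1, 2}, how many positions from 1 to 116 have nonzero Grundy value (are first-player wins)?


Subtraction set S = {1, 2}, so G(n) = n mod 3.
G(n) = 0 when n is a multiple of 3.
Multiples of 3 in [1, 116]: 38
N-positions (nonzero Grundy) = 116 - 38 = 78

78


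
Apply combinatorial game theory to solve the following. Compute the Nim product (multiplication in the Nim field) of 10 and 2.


Nim multiplication is bilinear over XOR: (u XOR v) * w = (u*w) XOR (v*w).
So we split each operand into its bit components and XOR the pairwise Nim products.
10 = 2 + 8 (as XOR of powers of 2).
2 = 2 (as XOR of powers of 2).
Using the standard Nim-product table on single bits:
  2*2 = 3,   2*4 = 8,   2*8 = 12,
  4*4 = 6,   4*8 = 11,  8*8 = 13,
and  1*x = x (identity), k*l = l*k (commutative).
Pairwise Nim products:
  2 * 2 = 3
  8 * 2 = 12
XOR them: 3 XOR 12 = 15.
Result: 10 * 2 = 15 (in Nim).

15


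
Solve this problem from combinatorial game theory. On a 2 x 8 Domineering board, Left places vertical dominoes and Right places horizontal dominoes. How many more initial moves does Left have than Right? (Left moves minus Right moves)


Board is 2 x 8 (rows x cols).
Left (vertical) placements: (rows-1) * cols = 1 * 8 = 8
Right (horizontal) placements: rows * (cols-1) = 2 * 7 = 14
Advantage = Left - Right = 8 - 14 = -6

-6


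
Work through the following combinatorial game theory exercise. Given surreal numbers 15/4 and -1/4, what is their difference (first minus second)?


x = 15/4, y = -1/4
Converting to common denominator: 4
x = 15/4, y = -1/4
x - y = 15/4 - -1/4 = 4

4


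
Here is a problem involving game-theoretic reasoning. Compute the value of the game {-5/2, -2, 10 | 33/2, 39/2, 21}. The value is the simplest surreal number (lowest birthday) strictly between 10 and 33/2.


Left options: {-5/2, -2, 10}, max = 10
Right options: {33/2, 39/2, 21}, min = 33/2
All options are numbers and max(Left) < min(Right), so by the simplicity theorem the value is the simplest (earliest-born) number strictly between 10 and 33/2.
Integers 11 through 16 all lie strictly between 10 and 33/2.
Among integers, the simplest (lowest birthday = smallest |n|; 0 is born on day 0, +-n on day n) is 11.
No non-integer in the interval can be simpler: if x is a non-integer in the interval, then floor(x) or ceil(x) also lies in the interval (the interval contains an integer), and both are proper prefixes of x's sign expansion, i.e. born earlier. So the game value is 11.
Game value = 11

11


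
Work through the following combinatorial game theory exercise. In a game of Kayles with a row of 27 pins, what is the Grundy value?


Kayles: a move removes 1 or 2 adjacent pins from a contiguous row.
Removing pins from a row of k leaves two independent rows (a, b) with a + b = k - 1 (one pin) or a + b = k - 2 (two pins); an end removal gives a = 0.
By Sprague-Grundy, G(k) = mex{ G(a) XOR G(b) } over all these splits. G(0) = 0.
G(1): splits (0,0):0^0=0 -> mex({0}) = 1
G(2): splits (0,1):0^1=1 (0,0):0^0=0 -> mex({0, 1}) = 2
G(3): splits (0,2):0^2=2 (1,1):1^1=0 (0,1):0^1=1 -> mex({0, 1, 2}) = 3
G(4): splits (0,3):0^3=3 (1,2):1^2=3 (0,2):0^2=2 (1,1):1^1=0 -> mex({0, 2, 3}) = 1
G(5): splits (0,4):0^1=1 (1,3):1^3=2 (2,2):2^2=0 (0,3):0^3=3 (1,2):1^2=3 -> mex({0, 1, 2, 3}) = 4
G(6) = mex({0, 1, 2, 4}) = 3
G(7) = mex({0, 1, 3, 4, 5}) = 2
G(8) = mex({0, 2, 3, 5, 6}) = 1
G(9) = mex({0, 1, 2, 3, 6, 7}) = 4
G(10) = mex({0, 1, 3, 4, 5, 7}) = 2
G(11) = mex({0, 1, 2, 3, 4, 5}) = 6
G(12) = mex({0, 1, 2, 3, 5, 6, 7}) = 4
G(13) = mex({0, 2, 3, 4, 6, 7}) = 1
G(14) = mex({0, 1, 4, 5, 6, 7}) = 2
G(15) = mex({0, 1, 2, 3, 4, 5, 6}) = 7
G(16) = mex({0, 2, 3, 5, 6, 7}) = 1
G(17) = mex({0, 1, 2, 3, 5, 6, 7}) = 4
G(18) = mex({0, 1, 2, 4, 5, 6}) = 3
G(19) = mex({0, 1, 3, 4, 5, 7}) = 2
G(20) = mex({0, 2, 3, 4, 5, 6, 7}) = 1
G(21) = mex({0, 1, 2, 3, 5, 6, 7}) = 4
G(22) = mex({0, 1, 2, 3, 4, 5, 7}) = 6
G(23) = mex({0, 1, 2, 3, 4, 5, 6}) = 7
G(24) = mex({0, 1, 2, 3, 5, 6, 7}) = 4
G(25) = mex({0, 2, 3, 4, 6, 7}) = 1
G(26) = mex({0, 1, 3, 4, 5, 6, 7}) = 2
G(27) = mex({0, 1, 2, 3, 4, 5, 6, 7}) = 8
Therefore G(27) = 8.

8


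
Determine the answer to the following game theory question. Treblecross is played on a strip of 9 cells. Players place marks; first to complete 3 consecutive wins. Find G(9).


Treblecross: place X on empty cells; 3-in-a-row wins.
Playing within two cells of an existing X lets the opponent win at once, so sensible play treats the cells i-2..i+2 around each X as dead. The player left with no safe cell loses, so this is a normal-play take-away game on strips of safe cells.
Placing X at cell i (0-indexed) of a strip of k safe cells leaves independent strips of sizes max(0, i-2) and max(0, k-i-3). Hence G(k) = mex{ G(max(0,i-2)) XOR G(max(0,k-i-3)) : 0 <= i < k }, with G(0) = 0.
G(1): splits (0,0):0^0=0 -> mex({0}) = 1
G(2): splits (0,0):0^0=0 -> mex({0}) = 1
G(3): splits (0,0):0^0=0 -> mex({0}) = 1
G(4): splits (0,1):0^1=1 (0,0):0^0=0 -> mex({0, 1}) = 2
G(5): splits (0,2):0^1=1 (0,1):0^1=1 (0,0):0^0=0 -> mex({0, 1}) = 2
G(6) = mex({1}) = 0
G(7) = mex({0, 1, 2}) = 3
G(8) = mex({0, 1, 2}) = 3
G(9) = mex({0, 2}) = 1
Therefore G(9) = 1.

1


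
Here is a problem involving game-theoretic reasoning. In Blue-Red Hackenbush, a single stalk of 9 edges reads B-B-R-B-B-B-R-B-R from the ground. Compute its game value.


Edges (from ground): B-B-R-B-B-B-R-B-R
By Berlekamp's sign-expansion rule, a Blue-Red Hackenbush stalk has the value of the surreal number whose sign sequence is the edge sequence with B -> + and R -> -.
Sign sequence: ++-+++-+-
Trace the sign expansion in the surreal number tree, starting from 0:
Edge 1: B (sign +) -> bounds (0, +inf), value = 1
Edge 2: B (sign +) -> bounds (1, +inf), value = 2
Edge 3: R (sign -) -> bounds (1, 2), value = 3/2
Edge 4: B (sign +) -> bounds (3/2, 2), value = 7/4
Edge 5: B (sign +) -> bounds (7/4, 2), value = 15/8
Edge 6: B (sign +) -> bounds (15/8, 2), value = 31/16
Edge 7: R (sign -) -> bounds (15/8, 31/16), value = 61/32
Edge 8: B (sign +) -> bounds (61/32, 31/16), value = 123/64
Edge 9: R (sign -) -> bounds (61/32, 123/64), value = 245/128
Game value = 245/128

245/128


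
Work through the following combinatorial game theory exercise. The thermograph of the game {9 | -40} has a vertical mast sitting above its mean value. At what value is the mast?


Game = {9 | -40}, a switch {a | b} with numbers a > b.
Its thermograph has left wall a - t and right wall b + t, which meet at t = (a - b)/2, where both equal (a + b)/2. So the mast (mean value) is at (a + b)/2.
Mean = (9 + (-40))/2 = -31/2 = -31/2

-31/2


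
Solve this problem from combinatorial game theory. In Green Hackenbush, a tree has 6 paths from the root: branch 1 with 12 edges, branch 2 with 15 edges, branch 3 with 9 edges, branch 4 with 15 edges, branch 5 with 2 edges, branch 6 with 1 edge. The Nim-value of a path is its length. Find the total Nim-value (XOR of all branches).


The tree has 6 branches from the ground vertex.
In Green Hackenbush, the Nim-value of a simple path of length k is k.
Branch 1: length 12, Nim-value = 12
Branch 2: length 15, Nim-value = 15
Branch 3: length 9, Nim-value = 9
Branch 4: length 15, Nim-value = 15
Branch 5: length 2, Nim-value = 2
Branch 6: length 1, Nim-value = 1
Total Nim-value = XOR of all branch values:
0 XOR 12 = 12
12 XOR 15 = 3
3 XOR 9 = 10
10 XOR 15 = 5
5 XOR 2 = 7
7 XOR 1 = 6
Nim-value of the tree = 6

6


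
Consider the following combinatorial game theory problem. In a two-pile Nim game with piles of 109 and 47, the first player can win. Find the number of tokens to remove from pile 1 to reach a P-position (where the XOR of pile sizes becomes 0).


Piles: 109 and 47
Current XOR: 109 XOR 47 = 66 (non-zero, so this is an N-position).
To make the XOR zero, we need to find a move that balances the piles.
For pile 1 (size 109): target = 109 XOR 66 = 47
We reduce pile 1 from 109 to 47.
Tokens removed: 109 - 47 = 62
Verification: 47 XOR 47 = 0

62


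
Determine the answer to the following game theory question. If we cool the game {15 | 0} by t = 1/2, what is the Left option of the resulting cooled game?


Original game: {15 | 0} (a switch {a | b} with a > b).
Cooling by t (for t below the temperature (a - b)/2 = 15/2) taxes each move by t: {a | b} cooled by t is {a - t | b + t}.
Cooling amount: t = 1/2
Cooled Left option: 15 - 1/2 = 29/2
Cooled Right option: 0 + 1/2 = 1/2
Cooled game: {29/2 | 1/2}
Left option = 29/2

29/2


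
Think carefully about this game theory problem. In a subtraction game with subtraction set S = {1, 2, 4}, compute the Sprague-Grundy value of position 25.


The subtraction set is S = {1, 2, 4}.
G(k) = mex{ G(k - s) : s in S, s <= k }. We compute iteratively: G(0) = 0.
G(1) = mex({0}) = 1
G(2) = mex({0, 1}) = 2
G(3) = mex({1, 2}) = 0
G(4) = mex({0, 2}) = 1
G(5) = mex({0, 1}) = 2
G(6) = mex({1, 2}) = 0
Observe that G(3)..G(6) = 0, 1, 2, 0 repeats G(0)..G(3) = 0, 1, 2, 0.
For k >= max(S) = 4, G(k) is determined by the previous 4 values G(k-4)..G(k-1); a window of 4 consecutive values has recurred shifted by 3, so by induction G(k + 3) = G(k) for all k >= 0: the sequence is periodic from the start with period 3.
One period: G(0..2) = 0, 1, 2.
25 mod 3 = 1, so G(25) = G(1) = 1.

1


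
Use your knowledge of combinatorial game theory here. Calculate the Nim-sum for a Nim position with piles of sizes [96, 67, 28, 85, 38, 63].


We need the XOR (exclusive or) of all pile sizes.
After XOR-ing pile 1 (size 96): 0 XOR 96 = 96
After XOR-ing pile 2 (size 67): 96 XOR 67 = 35
After XOR-ing pile 3 (size 28): 35 XOR 28 = 63
After XOR-ing pile 4 (size 85): 63 XOR 85 = 106
After XOR-ing pile 5 (size 38): 106 XOR 38 = 76
After XOR-ing pile 6 (size 63): 76 XOR 63 = 115
The Nim-value of this position is 115.

115


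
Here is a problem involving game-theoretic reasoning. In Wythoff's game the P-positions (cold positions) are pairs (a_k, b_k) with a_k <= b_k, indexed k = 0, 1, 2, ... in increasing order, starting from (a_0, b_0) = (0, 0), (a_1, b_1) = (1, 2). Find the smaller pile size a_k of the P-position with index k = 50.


By Wythoff's theorem, a_k = floor(k * phi) and b_k = floor(k * phi^2) = a_k + k, where phi = (1 + sqrt(5))/2 is the golden ratio.
phi = (1 + sqrt(5))/2 = 1.618034
k = 50
k * phi = 50 * 1.618034 = 80.901699
a_50 = floor(k * phi) = 80

80


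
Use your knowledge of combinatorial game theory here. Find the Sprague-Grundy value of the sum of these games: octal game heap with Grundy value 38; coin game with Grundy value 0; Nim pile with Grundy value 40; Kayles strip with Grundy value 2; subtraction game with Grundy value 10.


By the Sprague-Grundy theorem, the Grundy value of a sum of games is the XOR of individual Grundy values.
octal game heap: Grundy value = 38. Running XOR: 0 XOR 38 = 38
coin game: Grundy value = 0. Running XOR: 38 XOR 0 = 38
Nim pile: Grundy value = 40. Running XOR: 38 XOR 40 = 14
Kayles strip: Grundy value = 2. Running XOR: 14 XOR 2 = 12
subtraction game: Grundy value = 10. Running XOR: 12 XOR 10 = 6
The combined Grundy value is 6.

6


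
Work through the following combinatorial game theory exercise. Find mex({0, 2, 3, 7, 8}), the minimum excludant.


Set = {0, 2, 3, 7, 8}
0 is in the set.
1 is NOT in the set. This is the mex.
mex = 1

1


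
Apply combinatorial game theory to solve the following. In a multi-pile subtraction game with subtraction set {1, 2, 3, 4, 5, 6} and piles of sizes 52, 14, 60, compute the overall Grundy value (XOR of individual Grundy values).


Subtraction set: {1, 2, 3, 4, 5, 6}
For this subtraction set, G(n) = n mod 7 (period = max + 1 = 7).
Pile 1 (size 52): G(52) = 52 mod 7 = 3
Pile 2 (size 14): G(14) = 14 mod 7 = 0
Pile 3 (size 60): G(60) = 60 mod 7 = 4
Total Grundy value = XOR of all: 3 XOR 0 XOR 4 = 7

7


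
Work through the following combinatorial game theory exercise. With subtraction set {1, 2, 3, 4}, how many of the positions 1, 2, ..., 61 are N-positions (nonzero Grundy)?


Subtraction set S = {1, 2, 3, 4}, so G(n) = n mod 5.
G(n) = 0 when n is a multiple of 5.
Multiples of 5 in [1, 61]: 12
N-positions (nonzero Grundy) = 61 - 12 = 49

49


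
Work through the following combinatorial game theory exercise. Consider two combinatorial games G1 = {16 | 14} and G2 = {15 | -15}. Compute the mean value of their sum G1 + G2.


G1 = {16 | 14}, G2 = {15 | -15}
Each is a switch {a | b} with numbers a > b; its mean value is (a + b)/2, and mean value is additive over game sums: m(G1 + G2) = m(G1) + m(G2).
Mean of G1 = (16 + (14))/2 = 30/2 = 15
Mean of G2 = (15 + (-15))/2 = 0/2 = 0
Mean of G1 + G2 = 15 + 0 = 15

15


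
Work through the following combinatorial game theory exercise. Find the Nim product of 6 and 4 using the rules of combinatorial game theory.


Nim multiplication is bilinear over XOR: (u XOR v) * w = (u*w) XOR (v*w).
So we split each operand into its bit components and XOR the pairwise Nim products.
6 = 2 + 4 (as XOR of powers of 2).
4 = 4 (as XOR of powers of 2).
Using the standard Nim-product table on single bits:
  2*2 = 3,   2*4 = 8,   2*8 = 12,
  4*4 = 6,   4*8 = 11,  8*8 = 13,
and  1*x = x (identity), k*l = l*k (commutative).
Pairwise Nim products:
  2 * 4 = 8
  4 * 4 = 6
XOR them: 8 XOR 6 = 14.
Result: 6 * 4 = 14 (in Nim).

14


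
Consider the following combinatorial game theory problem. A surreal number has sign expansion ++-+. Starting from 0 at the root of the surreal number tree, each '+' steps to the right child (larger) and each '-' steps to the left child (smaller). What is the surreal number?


Sign expansion: ++-+
Rule: track bounds (lo, hi), initially (-inf, +inf). On '+', the current value becomes lo and we move to the simplest number in (value, hi): value + 1 if hi = +inf, otherwise the midpoint (value + hi)/2. On '-', the current value becomes hi and we move to value - 1 if lo = -inf, otherwise the midpoint (lo + value)/2.
Start at 0.
Step 1: sign = +, move right. Bounds: (0, +inf). Value = 1
Step 2: sign = +, move right. Bounds: (1, +inf). Value = 2
Step 3: sign = -, move left. Bounds: (1, 2). Value = 3/2
Step 4: sign = +, move right. Bounds: (3/2, 2). Value = 7/4
The surreal number with sign expansion ++-+ is 7/4.

7/4


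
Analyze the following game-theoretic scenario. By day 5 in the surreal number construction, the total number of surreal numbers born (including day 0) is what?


Day 0: {|} = 0 is born. Count = 1.
Day n: the number of surreal numbers born by day n is 2^(n+1) - 1.
By day 0: 2^1 - 1 = 1
By day 1: 2^2 - 1 = 3
By day 2: 2^3 - 1 = 7
By day 3: 2^4 - 1 = 15
By day 4: 2^5 - 1 = 31
By day 5: 2^6 - 1 = 63
By day 5: 63 surreal numbers.

63


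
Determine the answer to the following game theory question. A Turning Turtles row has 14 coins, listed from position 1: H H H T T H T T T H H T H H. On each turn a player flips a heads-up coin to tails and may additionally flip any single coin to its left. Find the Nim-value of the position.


Coins: H H H T T H T T T H H T H H
Key fact: a single head at position k behaves exactly like a Nim heap of size k (turning it to T and optionally flipping a coin at j < k corresponds to moving the heap from k to j, or to 0), and heads combine as a disjunctive sum (two heads at the same place would cancel, matching j XOR j = 0). So the Nim-value is the XOR of the 1-indexed positions of the heads.
Face-up positions (1-indexed): [1, 2, 3, 6, 10, 11, 13, 14]
XOR 0 with 1: 0 XOR 1 = 1
XOR 1 with 2: 1 XOR 2 = 3
XOR 3 with 3: 3 XOR 3 = 0
XOR 0 with 6: 0 XOR 6 = 6
XOR 6 with 10: 6 XOR 10 = 12
XOR 12 with 11: 12 XOR 11 = 7
XOR 7 with 13: 7 XOR 13 = 10
XOR 10 with 14: 10 XOR 14 = 4
Nim-value = 4

4


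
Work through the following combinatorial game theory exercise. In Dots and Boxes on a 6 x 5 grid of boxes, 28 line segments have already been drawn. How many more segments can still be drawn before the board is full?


Grid: 6 x 5 boxes, i.e. 7 rows and 6 columns of dots.
Horizontal edges: (rows + 1) * cols = 7 * 5 = 35
Vertical edges: rows * (cols + 1) = 6 * 6 = 36
Total edges: 35 + 36 = 71
Edges drawn: 28
Remaining: 71 - 28 = 43

43


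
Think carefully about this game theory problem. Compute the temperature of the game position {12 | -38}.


The game is {12 | -38}, a switch {a | b} with numbers a > b.
Cooling {a | b} by t gives {a - t | b + t}, which stops being hot when a - t = b + t, i.e. at t = (a - b)/2. So the temperature of a switch is (a - b)/2.
Temperature = (Left option - Right option) / 2
= (12 - (-38)) / 2
= 50 / 2
= 25

25


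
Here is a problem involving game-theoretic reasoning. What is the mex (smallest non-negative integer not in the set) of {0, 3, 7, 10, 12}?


Set = {0, 3, 7, 10, 12}
0 is in the set.
1 is NOT in the set. This is the mex.
mex = 1

1


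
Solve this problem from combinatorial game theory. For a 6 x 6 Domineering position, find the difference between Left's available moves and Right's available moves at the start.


Board is 6 x 6 (rows x cols).
Left (vertical) placements: (rows-1) * cols = 5 * 6 = 30
Right (horizontal) placements: rows * (cols-1) = 6 * 5 = 30
Advantage = Left - Right = 30 - 30 = 0

0


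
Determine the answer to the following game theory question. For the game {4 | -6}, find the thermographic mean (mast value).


Game = {4 | -6}, a switch {a | b} with numbers a > b.
Its thermograph has left wall a - t and right wall b + t, which meet at t = (a - b)/2, where both equal (a + b)/2. So the mast (mean value) is at (a + b)/2.
Mean = (4 + (-6))/2 = -2/2 = -1

-1


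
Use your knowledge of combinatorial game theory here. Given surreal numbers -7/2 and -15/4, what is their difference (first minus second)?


x = -7/2, y = -15/4
Converting to common denominator: 4
x = -14/4, y = -15/4
x - y = -7/2 - -15/4 = 1/4

1/4


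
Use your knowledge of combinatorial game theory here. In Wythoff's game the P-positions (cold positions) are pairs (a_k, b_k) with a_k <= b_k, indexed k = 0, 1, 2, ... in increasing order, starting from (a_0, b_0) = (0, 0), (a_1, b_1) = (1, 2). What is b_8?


By Wythoff's theorem, a_k = floor(k * phi) and b_k = floor(k * phi^2) = a_k + k, where phi = (1 + sqrt(5))/2 is the golden ratio.
phi = (1 + sqrt(5))/2 = 1.618034
phi^2 = phi + 1 = 2.618034
k = 8
k * phi^2 = 8 * 2.618034 = 20.944272
b_8 = floor(k * phi^2) = 20 (check: a_8 + k = 12 + 8 = 20)

20


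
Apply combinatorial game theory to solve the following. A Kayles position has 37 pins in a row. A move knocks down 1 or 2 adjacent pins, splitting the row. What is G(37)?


Kayles: a move removes 1 or 2 adjacent pins from a contiguous row.
Removing pins from a row of k leaves two independent rows (a, b) with a + b = k - 1 (one pin) or a + b = k - 2 (two pins); an end removal gives a = 0.
By Sprague-Grundy, G(k) = mex{ G(a) XOR G(b) } over all these splits. G(0) = 0.
G(1): splits (0,0):0^0=0 -> mex({0}) = 1
G(2): splits (0,1):0^1=1 (0,0):0^0=0 -> mex({0, 1}) = 2
G(3): splits (0,2):0^2=2 (1,1):1^1=0 (0,1):0^1=1 -> mex({0, 1, 2}) = 3
G(4): splits (0,3):0^3=3 (1,2):1^2=3 (0,2):0^2=2 (1,1):1^1=0 -> mex({0, 2, 3}) = 1
G(5): splits (0,4):0^1=1 (1,3):1^3=2 (2,2):2^2=0 (0,3):0^3=3 (1,2):1^2=3 -> mex({0, 1, 2, 3}) = 4
G(6) = mex({0, 1, 2, 4}) = 3
G(7) = mex({0, 1, 3, 4, 5}) = 2
G(8) = mex({0, 2, 3, 5, 6}) = 1
G(9) = mex({0, 1, 2, 3, 6, 7}) = 4
G(10) = mex({0, 1, 3, 4, 5, 7}) = 2
G(11) = mex({0, 1, 2, 3, 4, 5}) = 6
G(12) = mex({0, 1, 2, 3, 5, 6, 7}) = 4
G(13) = mex({0, 2, 3, 4, 6, 7}) = 1
G(14) = mex({0, 1, 4, 5, 6, 7}) = 2
G(15) = mex({0, 1, 2, 3, 4, 5, 6}) = 7
G(16) = mex({0, 2, 3, 5, 6, 7}) = 1
G(17) = mex({0, 1, 2, 3, 5, 6, 7}) = 4
G(18) = mex({0, 1, 2, 4, 5, 6}) = 3
G(19) = mex({0, 1, 3, 4, 5, 7}) = 2
G(20) = mex({0, 2, 3, 4, 5, 6, 7}) = 1
G(21) = mex({0, 1, 2, 3, 5, 6, 7}) = 4
G(22) = mex({0, 1, 2, 3, 4, 5, 7}) = 6
G(23) = mex({0, 1, 2, 3, 4, 5, 6}) = 7
G(24) = mex({0, 1, 2, 3, 5, 6, 7}) = 4
G(25) = mex({0, 2, 3, 4, 6, 7}) = 1
G(26) = mex({0, 1, 3, 4, 5, 6, 7}) = 2
G(27) = mex({0, 1, 2, 3, 4, 5, 6, 7}) = 8
G(28) = mex({0, 1, 2, 3, 4, 6, 7, 8}) = 5
G(29) = mex({0, 1, 2, 3, 5, 6, 7, 8, 9}) = 4
G(30) = mex({0, 1, 2, 3, 4, 5, 6, 9, 10}) = 7
G(31) = mex({0, 1, 3, 4, 5, 7, 10, 11}) = 2
G(32) = mex({0, 2, 3, 4, 5, 6, 7, 9, 11}) = 1
G(33) = mex({0, 1, 2, 3, 4, 5, 6, 7, 9, 12}) = 8
G(34) = mex({0, 1, 2, 3, 4, 5, 7, 8, 11, 12}) = 6
G(35) = mex({0, 1, 2, 3, 4, 5, 6, 8, 9, 10, 11}) = 7
G(36) = mex({0, 1, 2, 3, 5, 6, 7, 9, 10}) = 4
G(37) = mex({0, 2, 3, 4, 6, 7, 9, 10, 11, 12}) = 1
Therefore G(37) = 1.

1


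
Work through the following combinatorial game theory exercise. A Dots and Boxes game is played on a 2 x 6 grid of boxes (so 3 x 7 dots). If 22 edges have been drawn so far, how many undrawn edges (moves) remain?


Grid: 2 x 6 boxes, i.e. 3 rows and 7 columns of dots.
Horizontal edges: (rows + 1) * cols = 3 * 6 = 18
Vertical edges: rows * (cols + 1) = 2 * 7 = 14
Total edges: 18 + 14 = 32
Edges drawn: 22
Remaining: 32 - 22 = 10

10


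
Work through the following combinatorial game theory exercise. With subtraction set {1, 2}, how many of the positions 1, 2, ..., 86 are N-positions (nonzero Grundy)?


Subtraction set S = {1, 2}, so G(n) = n mod 3.
G(n) = 0 when n is a multiple of 3.
Multiples of 3 in [1, 86]: 28
N-positions (nonzero Grundy) = 86 - 28 = 58

58


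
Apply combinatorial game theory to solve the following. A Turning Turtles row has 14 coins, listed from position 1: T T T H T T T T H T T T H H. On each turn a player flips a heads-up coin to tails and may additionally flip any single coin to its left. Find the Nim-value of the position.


Coins: T T T H T T T T H T T T H H
Key fact: a single head at position k behaves exactly like a Nim heap of size k (turning it to T and optionally flipping a coin at j < k corresponds to moving the heap from k to j, or to 0), and heads combine as a disjunctive sum (two heads at the same place would cancel, matching j XOR j = 0). So the Nim-value is the XOR of the 1-indexed positions of the heads.
Face-up positions (1-indexed): [4, 9, 13, 14]
XOR 0 with 4: 0 XOR 4 = 4
XOR 4 with 9: 4 XOR 9 = 13
XOR 13 with 13: 13 XOR 13 = 0
XOR 0 with 14: 0 XOR 14 = 14
Nim-value = 14

14


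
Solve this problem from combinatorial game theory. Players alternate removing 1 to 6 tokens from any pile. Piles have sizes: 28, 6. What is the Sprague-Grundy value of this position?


Subtraction set: {1, 2, 3, 4, 5, 6}
For this subtraction set, G(n) = n mod 7 (period = max + 1 = 7).
Pile 1 (size 28): G(28) = 28 mod 7 = 0
Pile 2 (size 6): G(6) = 6 mod 7 = 6
Total Grundy value = XOR of all: 0 XOR 6 = 6

6


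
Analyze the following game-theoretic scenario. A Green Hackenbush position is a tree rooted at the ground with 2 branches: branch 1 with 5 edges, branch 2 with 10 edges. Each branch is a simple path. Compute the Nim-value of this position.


The tree has 2 branches from the ground vertex.
In Green Hackenbush, the Nim-value of a simple path of length k is k.
Branch 1: length 5, Nim-value = 5
Branch 2: length 10, Nim-value = 10
Total Nim-value = XOR of all branch values:
0 XOR 5 = 5
5 XOR 10 = 15
Nim-value of the tree = 15

15


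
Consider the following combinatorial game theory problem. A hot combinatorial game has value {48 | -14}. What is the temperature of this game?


The game is {48 | -14}, a switch {a | b} with numbers a > b.
Cooling {a | b} by t gives {a - t | b + t}, which stops being hot when a - t = b + t, i.e. at t = (a - b)/2. So the temperature of a switch is (a - b)/2.
Temperature = (Left option - Right option) / 2
= (48 - (-14)) / 2
= 62 / 2
= 31

31


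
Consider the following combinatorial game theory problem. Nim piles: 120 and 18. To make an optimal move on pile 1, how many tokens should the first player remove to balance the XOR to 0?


Piles: 120 and 18
Current XOR: 120 XOR 18 = 106 (non-zero, so this is an N-position).
To make the XOR zero, we need to find a move that balances the piles.
For pile 1 (size 120): target = 120 XOR 106 = 18
We reduce pile 1 from 120 to 18.
Tokens removed: 120 - 18 = 102
Verification: 18 XOR 18 = 0

102


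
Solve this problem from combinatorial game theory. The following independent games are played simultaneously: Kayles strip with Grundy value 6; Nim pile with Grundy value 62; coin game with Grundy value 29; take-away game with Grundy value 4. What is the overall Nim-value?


By the Sprague-Grundy theorem, the Grundy value of a sum of games is the XOR of individual Grundy values.
Kayles strip: Grundy value = 6. Running XOR: 0 XOR 6 = 6
Nim pile: Grundy value = 62. Running XOR: 6 XOR 62 = 56
coin game: Grundy value = 29. Running XOR: 56 XOR 29 = 37
take-away game: Grundy value = 4. Running XOR: 37 XOR 4 = 33
The combined Grundy value is 33.

33


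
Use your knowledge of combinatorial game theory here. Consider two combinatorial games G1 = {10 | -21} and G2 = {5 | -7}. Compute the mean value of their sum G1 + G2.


G1 = {10 | -21}, G2 = {5 | -7}
Each is a switch {a | b} with numbers a > b; its mean value is (a + b)/2, and mean value is additive over game sums: m(G1 + G2) = m(G1) + m(G2).
Mean of G1 = (10 + (-21))/2 = -11/2 = -11/2
Mean of G2 = (5 + (-7))/2 = -2/2 = -1
Mean of G1 + G2 = -11/2 + -1 = -13/2

-13/2


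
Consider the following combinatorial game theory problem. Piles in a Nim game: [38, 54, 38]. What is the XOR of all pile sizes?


We need the XOR (exclusive or) of all pile sizes.
After XOR-ing pile 1 (size 38): 0 XOR 38 = 38
After XOR-ing pile 2 (size 54): 38 XOR 54 = 16
After XOR-ing pile 3 (size 38): 16 XOR 38 = 54
The Nim-value of this position is 54.

54
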